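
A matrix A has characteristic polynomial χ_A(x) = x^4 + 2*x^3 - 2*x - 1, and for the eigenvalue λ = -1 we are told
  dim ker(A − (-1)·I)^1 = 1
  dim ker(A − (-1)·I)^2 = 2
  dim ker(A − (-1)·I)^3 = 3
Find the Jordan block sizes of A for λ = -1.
Block sizes for λ = -1: [3]

From the dimensions of kernels of powers, the number of Jordan blocks of size at least j is d_j − d_{j−1} where d_j = dim ker(N^j) (with d_0 = 0). Computing the differences gives [1, 1, 1].
The number of blocks of size exactly k is (#blocks of size ≥ k) − (#blocks of size ≥ k + 1), so the partition is: 1 block(s) of size 3.
In nonincreasing order the block sizes are [3].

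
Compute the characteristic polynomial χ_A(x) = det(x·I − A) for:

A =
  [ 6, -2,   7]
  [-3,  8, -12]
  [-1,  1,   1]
x^3 - 15*x^2 + 75*x - 125

Expanding det(x·I − A) (e.g. by cofactor expansion or by noting that A is similar to its Jordan form J, which has the same characteristic polynomial as A) gives
  χ_A(x) = x^3 - 15*x^2 + 75*x - 125
which factors as (x - 5)^3. The eigenvalues (with algebraic multiplicities) are λ = 5 with multiplicity 3.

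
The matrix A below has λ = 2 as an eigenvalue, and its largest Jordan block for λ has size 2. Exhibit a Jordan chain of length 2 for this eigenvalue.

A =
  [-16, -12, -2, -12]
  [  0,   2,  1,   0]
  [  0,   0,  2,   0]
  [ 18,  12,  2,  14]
A Jordan chain for λ = 2 of length 2:
v_1 = (-2, 1, 0, 2)ᵀ
v_2 = (0, 0, 1, 0)ᵀ

Let N = A − (2)·I. We want v_2 with N^2 v_2 = 0 but N^1 v_2 ≠ 0; then v_{j-1} := N · v_j for j = 2, …, 2.

Pick v_2 = (0, 0, 1, 0)ᵀ.
Then v_1 = N · v_2 = (-2, 1, 0, 2)ᵀ.

Sanity check: (A − (2)·I) v_1 = (0, 0, 0, 0)ᵀ = 0. ✓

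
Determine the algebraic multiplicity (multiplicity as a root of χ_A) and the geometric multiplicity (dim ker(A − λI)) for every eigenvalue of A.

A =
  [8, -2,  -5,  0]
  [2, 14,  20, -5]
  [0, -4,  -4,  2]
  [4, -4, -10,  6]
λ = 6: alg = 4, geom = 2

Step 1 — factor the characteristic polynomial to read off the algebraic multiplicities:
  χ_A(x) = (x - 6)^4

Step 2 — compute geometric multiplicities via the rank-nullity identity g(λ) = n − rank(A − λI):
  rank(A − (6)·I) = 2, so dim ker(A − (6)·I) = n − 2 = 2

Summary:
  λ = 6: algebraic multiplicity = 4, geometric multiplicity = 2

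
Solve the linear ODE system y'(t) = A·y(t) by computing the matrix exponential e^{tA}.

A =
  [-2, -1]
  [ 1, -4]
e^{tA} =
  [t*exp(-3*t) + exp(-3*t), -t*exp(-3*t)]
  [t*exp(-3*t), -t*exp(-3*t) + exp(-3*t)]

Strategy: write A = P · J · P⁻¹ where J is a Jordan canonical form, so e^{tA} = P · e^{tJ} · P⁻¹, and e^{tJ} can be computed block-by-block.

A has Jordan form
J =
  [-3,  1]
  [ 0, -3]
(up to reordering of blocks).

Per-block formulas:
  For a 2×2 Jordan block J_2(-3): exp(t · J_2(-3)) = e^(-3t)·(I + t·N), where N is the 2×2 nilpotent shift.

After assembling e^{tJ} and conjugating by P, we get:

e^{tA} =
  [t*exp(-3*t) + exp(-3*t), -t*exp(-3*t)]
  [t*exp(-3*t), -t*exp(-3*t) + exp(-3*t)]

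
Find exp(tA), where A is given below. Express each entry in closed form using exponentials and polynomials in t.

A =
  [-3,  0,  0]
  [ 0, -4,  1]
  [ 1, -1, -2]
e^{tA} =
  [exp(-3*t), 0, 0]
  [t^2*exp(-3*t)/2, -t*exp(-3*t) + exp(-3*t), t*exp(-3*t)]
  [t^2*exp(-3*t)/2 + t*exp(-3*t), -t*exp(-3*t), t*exp(-3*t) + exp(-3*t)]

Strategy: write A = P · J · P⁻¹ where J is a Jordan canonical form, so e^{tA} = P · e^{tJ} · P⁻¹, and e^{tJ} can be computed block-by-block.

A has Jordan form
J =
  [-3,  1,  0]
  [ 0, -3,  1]
  [ 0,  0, -3]
(up to reordering of blocks).

Per-block formulas:
  For a 3×3 Jordan block J_3(-3): exp(t · J_3(-3)) = e^(-3t)·(I + t·N + (t^2/2)·N^2), where N is the 3×3 nilpotent shift.

After assembling e^{tJ} and conjugating by P, we get:

e^{tA} =
  [exp(-3*t), 0, 0]
  [t^2*exp(-3*t)/2, -t*exp(-3*t) + exp(-3*t), t*exp(-3*t)]
  [t^2*exp(-3*t)/2 + t*exp(-3*t), -t*exp(-3*t), t*exp(-3*t) + exp(-3*t)]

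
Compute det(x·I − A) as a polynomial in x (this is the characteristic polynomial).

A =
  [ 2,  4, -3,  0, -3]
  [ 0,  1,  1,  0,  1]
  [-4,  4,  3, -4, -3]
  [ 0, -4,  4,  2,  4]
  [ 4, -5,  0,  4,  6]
x^5 - 14*x^4 + 72*x^3 - 176*x^2 + 208*x - 96

Expanding det(x·I − A) (e.g. by cofactor expansion or by noting that A is similar to its Jordan form J, which has the same characteristic polynomial as A) gives
  χ_A(x) = x^5 - 14*x^4 + 72*x^3 - 176*x^2 + 208*x - 96
which factors as (x - 6)*(x - 2)^4. The eigenvalues (with algebraic multiplicities) are λ = 2 with multiplicity 4, λ = 6 with multiplicity 1.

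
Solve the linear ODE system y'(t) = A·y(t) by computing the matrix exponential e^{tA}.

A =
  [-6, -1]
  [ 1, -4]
e^{tA} =
  [-t*exp(-5*t) + exp(-5*t), -t*exp(-5*t)]
  [t*exp(-5*t), t*exp(-5*t) + exp(-5*t)]

Strategy: write A = P · J · P⁻¹ where J is a Jordan canonical form, so e^{tA} = P · e^{tJ} · P⁻¹, and e^{tJ} can be computed block-by-block.

A has Jordan form
J =
  [-5,  1]
  [ 0, -5]
(up to reordering of blocks).

Per-block formulas:
  For a 2×2 Jordan block J_2(-5): exp(t · J_2(-5)) = e^(-5t)·(I + t·N), where N is the 2×2 nilpotent shift.

After assembling e^{tJ} and conjugating by P, we get:

e^{tA} =
  [-t*exp(-5*t) + exp(-5*t), -t*exp(-5*t)]
  [t*exp(-5*t), t*exp(-5*t) + exp(-5*t)]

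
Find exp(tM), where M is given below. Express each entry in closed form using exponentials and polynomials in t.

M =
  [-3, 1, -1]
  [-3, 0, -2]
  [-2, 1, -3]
e^{tM} =
  [-t*exp(-2*t) + exp(-2*t), t*exp(-2*t), -t*exp(-2*t)]
  [t^2*exp(-2*t)/2 - 3*t*exp(-2*t), -t^2*exp(-2*t)/2 + 2*t*exp(-2*t) + exp(-2*t), t^2*exp(-2*t)/2 - 2*t*exp(-2*t)]
  [t^2*exp(-2*t)/2 - 2*t*exp(-2*t), -t^2*exp(-2*t)/2 + t*exp(-2*t), t^2*exp(-2*t)/2 - t*exp(-2*t) + exp(-2*t)]

Strategy: write M = P · J · P⁻¹ where J is a Jordan canonical form, so e^{tM} = P · e^{tJ} · P⁻¹, and e^{tJ} can be computed block-by-block.

M has Jordan form
J =
  [-2,  1,  0]
  [ 0, -2,  1]
  [ 0,  0, -2]
(up to reordering of blocks).

Per-block formulas:
  For a 3×3 Jordan block J_3(-2): exp(t · J_3(-2)) = e^(-2t)·(I + t·N + (t^2/2)·N^2), where N is the 3×3 nilpotent shift.

After assembling e^{tJ} and conjugating by P, we get:

e^{tM} =
  [-t*exp(-2*t) + exp(-2*t), t*exp(-2*t), -t*exp(-2*t)]
  [t^2*exp(-2*t)/2 - 3*t*exp(-2*t), -t^2*exp(-2*t)/2 + 2*t*exp(-2*t) + exp(-2*t), t^2*exp(-2*t)/2 - 2*t*exp(-2*t)]
  [t^2*exp(-2*t)/2 - 2*t*exp(-2*t), -t^2*exp(-2*t)/2 + t*exp(-2*t), t^2*exp(-2*t)/2 - t*exp(-2*t) + exp(-2*t)]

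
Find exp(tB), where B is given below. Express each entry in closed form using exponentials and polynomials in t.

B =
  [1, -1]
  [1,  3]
e^{tB} =
  [-t*exp(2*t) + exp(2*t), -t*exp(2*t)]
  [t*exp(2*t), t*exp(2*t) + exp(2*t)]

Strategy: write B = P · J · P⁻¹ where J is a Jordan canonical form, so e^{tB} = P · e^{tJ} · P⁻¹, and e^{tJ} can be computed block-by-block.

B has Jordan form
J =
  [2, 1]
  [0, 2]
(up to reordering of blocks).

Per-block formulas:
  For a 2×2 Jordan block J_2(2): exp(t · J_2(2)) = e^(2t)·(I + t·N), where N is the 2×2 nilpotent shift.

After assembling e^{tJ} and conjugating by P, we get:

e^{tB} =
  [-t*exp(2*t) + exp(2*t), -t*exp(2*t)]
  [t*exp(2*t), t*exp(2*t) + exp(2*t)]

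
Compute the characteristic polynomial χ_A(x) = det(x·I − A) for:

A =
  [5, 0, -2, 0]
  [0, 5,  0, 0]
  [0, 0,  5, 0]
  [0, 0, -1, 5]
x^4 - 20*x^3 + 150*x^2 - 500*x + 625

Expanding det(x·I − A) (e.g. by cofactor expansion or by noting that A is similar to its Jordan form J, which has the same characteristic polynomial as A) gives
  χ_A(x) = x^4 - 20*x^3 + 150*x^2 - 500*x + 625
which factors as (x - 5)^4. The eigenvalues (with algebraic multiplicities) are λ = 5 with multiplicity 4.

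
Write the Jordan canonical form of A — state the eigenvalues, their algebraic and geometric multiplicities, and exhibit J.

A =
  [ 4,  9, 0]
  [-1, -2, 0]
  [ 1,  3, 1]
J_2(1) ⊕ J_1(1)

The characteristic polynomial is
  det(x·I − A) = x^3 - 3*x^2 + 3*x - 1 = (x - 1)^3

Eigenvalues and multiplicities (the geometric multiplicity of λ is n − rank(A − λI), which equals the number of Jordan blocks for λ):
  λ = 1: algebraic multiplicity = 3, geometric multiplicity = 2

Determining the block sizes for each eigenvalue:
  λ = 1: 2 blocks summing to 3 forces exactly one block of size 2 and the rest size 1 → block sizes [2, 1]

Assembling the blocks gives a Jordan form
J =
  [1, 1, 0]
  [0, 1, 0]
  [0, 0, 1]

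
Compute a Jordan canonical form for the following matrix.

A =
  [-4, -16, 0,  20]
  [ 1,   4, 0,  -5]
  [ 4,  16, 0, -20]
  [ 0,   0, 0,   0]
J_2(0) ⊕ J_1(0) ⊕ J_1(0)

The characteristic polynomial is
  det(x·I − A) = x^4

Eigenvalues and multiplicities (the geometric multiplicity of λ is n − rank(A − λI), which equals the number of Jordan blocks for λ):
  λ = 0: algebraic multiplicity = 4, geometric multiplicity = 3

Determining the block sizes for each eigenvalue:
  λ = 0: 3 blocks summing to 4 forces exactly one block of size 2 and the rest size 1 → block sizes [2, 1, 1]

Assembling the blocks gives a Jordan form
J =
  [0, 1, 0, 0]
  [0, 0, 0, 0]
  [0, 0, 0, 0]
  [0, 0, 0, 0]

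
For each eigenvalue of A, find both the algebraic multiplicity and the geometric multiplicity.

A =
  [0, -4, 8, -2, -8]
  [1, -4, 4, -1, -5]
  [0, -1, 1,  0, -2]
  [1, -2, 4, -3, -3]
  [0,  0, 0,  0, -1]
λ = -2: alg = 2, geom = 2; λ = -1: alg = 3, geom = 1

Step 1 — factor the characteristic polynomial to read off the algebraic multiplicities:
  χ_A(x) = (x + 1)^3*(x + 2)^2

Step 2 — compute geometric multiplicities via the rank-nullity identity g(λ) = n − rank(A − λI):
  rank(A − (-2)·I) = 3, so dim ker(A − (-2)·I) = n − 3 = 2
  rank(A − (-1)·I) = 4, so dim ker(A − (-1)·I) = n − 4 = 1

Summary:
  λ = -2: algebraic multiplicity = 2, geometric multiplicity = 2
  λ = -1: algebraic multiplicity = 3, geometric multiplicity = 1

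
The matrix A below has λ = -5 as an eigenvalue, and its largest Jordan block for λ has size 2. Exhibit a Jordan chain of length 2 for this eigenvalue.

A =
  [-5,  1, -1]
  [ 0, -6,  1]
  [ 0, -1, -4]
A Jordan chain for λ = -5 of length 2:
v_1 = (1, -1, -1)ᵀ
v_2 = (0, 1, 0)ᵀ

Let N = A − (-5)·I. We want v_2 with N^2 v_2 = 0 but N^1 v_2 ≠ 0; then v_{j-1} := N · v_j for j = 2, …, 2.

Pick v_2 = (0, 1, 0)ᵀ.
Then v_1 = N · v_2 = (1, -1, -1)ᵀ.

Sanity check: (A − (-5)·I) v_1 = (0, 0, 0)ᵀ = 0. ✓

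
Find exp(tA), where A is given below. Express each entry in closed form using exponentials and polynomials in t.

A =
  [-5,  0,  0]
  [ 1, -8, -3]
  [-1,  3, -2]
e^{tA} =
  [exp(-5*t), 0, 0]
  [t*exp(-5*t), -3*t*exp(-5*t) + exp(-5*t), -3*t*exp(-5*t)]
  [-t*exp(-5*t), 3*t*exp(-5*t), 3*t*exp(-5*t) + exp(-5*t)]

Strategy: write A = P · J · P⁻¹ where J is a Jordan canonical form, so e^{tA} = P · e^{tJ} · P⁻¹, and e^{tJ} can be computed block-by-block.

A has Jordan form
J =
  [-5,  1,  0]
  [ 0, -5,  0]
  [ 0,  0, -5]
(up to reordering of blocks).

Per-block formulas:
  For a 2×2 Jordan block J_2(-5): exp(t · J_2(-5)) = e^(-5t)·(I + t·N), where N is the 2×2 nilpotent shift.
  For a 1×1 block at λ = -5: exp(t · [-5]) = [e^(-5t)].

After assembling e^{tJ} and conjugating by P, we get:

e^{tA} =
  [exp(-5*t), 0, 0]
  [t*exp(-5*t), -3*t*exp(-5*t) + exp(-5*t), -3*t*exp(-5*t)]
  [-t*exp(-5*t), 3*t*exp(-5*t), 3*t*exp(-5*t) + exp(-5*t)]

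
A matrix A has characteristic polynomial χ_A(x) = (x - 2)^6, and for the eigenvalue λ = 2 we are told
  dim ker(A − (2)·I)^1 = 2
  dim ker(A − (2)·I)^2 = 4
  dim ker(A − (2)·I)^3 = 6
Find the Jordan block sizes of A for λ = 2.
Block sizes for λ = 2: [3, 3]

From the dimensions of kernels of powers, the number of Jordan blocks of size at least j is d_j − d_{j−1} where d_j = dim ker(N^j) (with d_0 = 0). Computing the differences gives [2, 2, 2].
The number of blocks of size exactly k is (#blocks of size ≥ k) − (#blocks of size ≥ k + 1), so the partition is: 2 block(s) of size 3.
In nonincreasing order the block sizes are [3, 3].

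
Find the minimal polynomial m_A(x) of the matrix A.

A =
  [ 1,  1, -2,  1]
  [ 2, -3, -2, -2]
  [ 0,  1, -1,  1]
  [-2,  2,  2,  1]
x^3 + x^2 - x - 1

The characteristic polynomial is χ_A(x) = (x - 1)*(x + 1)^3, so the eigenvalues are known. The minimal polynomial is
  m_A(x) = Π_λ (x − λ)^{k_λ}
where k_λ is the size of the *largest* Jordan block for λ (equivalently, the smallest k with (A − λI)^k v = 0 for every generalised eigenvector v of λ).

  λ = -1: largest Jordan block has size 2, contributing (x + 1)^2
  λ = 1: largest Jordan block has size 1, contributing (x − 1)

So m_A(x) = (x - 1)*(x + 1)^2 = x^3 + x^2 - x - 1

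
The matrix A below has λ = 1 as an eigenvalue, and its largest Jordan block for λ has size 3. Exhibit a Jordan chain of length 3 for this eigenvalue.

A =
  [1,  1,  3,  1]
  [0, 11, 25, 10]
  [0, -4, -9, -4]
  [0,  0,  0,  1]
A Jordan chain for λ = 1 of length 3:
v_1 = (-2, 0, 0, 0)ᵀ
v_2 = (1, 10, -4, 0)ᵀ
v_3 = (0, 1, 0, 0)ᵀ

Let N = A − (1)·I. We want v_3 with N^3 v_3 = 0 but N^2 v_3 ≠ 0; then v_{j-1} := N · v_j for j = 3, …, 2.

Pick v_3 = (0, 1, 0, 0)ᵀ.
Then v_2 = N · v_3 = (1, 10, -4, 0)ᵀ.
Then v_1 = N · v_2 = (-2, 0, 0, 0)ᵀ.

Sanity check: (A − (1)·I) v_1 = (0, 0, 0, 0)ᵀ = 0. ✓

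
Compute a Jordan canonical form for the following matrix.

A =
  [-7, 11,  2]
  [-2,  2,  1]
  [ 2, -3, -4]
J_3(-3)

The characteristic polynomial is
  det(x·I − A) = x^3 + 9*x^2 + 27*x + 27 = (x + 3)^3

Eigenvalues and multiplicities (the geometric multiplicity of λ is n − rank(A − λI), which equals the number of Jordan blocks for λ):
  λ = -3: algebraic multiplicity = 3, geometric multiplicity = 1

Determining the block sizes for each eigenvalue:
  λ = -3: one block (gm = 1), so the single block has size am = 3 → block sizes [3]

Assembling the blocks gives a Jordan form
J =
  [-3,  1,  0]
  [ 0, -3,  1]
  [ 0,  0, -3]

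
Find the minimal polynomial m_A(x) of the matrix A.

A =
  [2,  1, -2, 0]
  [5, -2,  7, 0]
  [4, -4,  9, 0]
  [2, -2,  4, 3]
x^3 - 9*x^2 + 27*x - 27

The characteristic polynomial is χ_A(x) = (x - 3)^4, so the eigenvalues are known. The minimal polynomial is
  m_A(x) = Π_λ (x − λ)^{k_λ}
where k_λ is the size of the *largest* Jordan block for λ (equivalently, the smallest k with (A − λI)^k v = 0 for every generalised eigenvector v of λ).

  λ = 3: largest Jordan block has size 3, contributing (x − 3)^3

So m_A(x) = (x - 3)^3 = x^3 - 9*x^2 + 27*x - 27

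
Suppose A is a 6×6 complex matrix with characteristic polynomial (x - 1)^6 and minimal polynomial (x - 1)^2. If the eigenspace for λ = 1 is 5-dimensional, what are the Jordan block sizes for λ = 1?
Block sizes for λ = 1: [2, 1, 1, 1, 1]

Step 1 — from the characteristic polynomial, algebraic multiplicity of λ = 1 is 6. From dim ker(A − (1)·I) = 5, there are exactly 5 Jordan blocks for λ = 1.
Step 2 — from the minimal polynomial, the factor (x − 1)^2 tells us the largest block for λ = 1 has size 2.
Step 3 — with total size 6, 5 blocks, and largest block 2, the block sizes (in nonincreasing order) are [2, 1, 1, 1, 1].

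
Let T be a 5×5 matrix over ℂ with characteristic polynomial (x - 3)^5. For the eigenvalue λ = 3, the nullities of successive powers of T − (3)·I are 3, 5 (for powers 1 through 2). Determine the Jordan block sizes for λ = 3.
Block sizes for λ = 3: [2, 2, 1]

From the dimensions of kernels of powers, the number of Jordan blocks of size at least j is d_j − d_{j−1} where d_j = dim ker(N^j) (with d_0 = 0). Computing the differences gives [3, 2].
The number of blocks of size exactly k is (#blocks of size ≥ k) − (#blocks of size ≥ k + 1), so the partition is: 1 block(s) of size 1, 2 block(s) of size 2.
In nonincreasing order the block sizes are [2, 2, 1].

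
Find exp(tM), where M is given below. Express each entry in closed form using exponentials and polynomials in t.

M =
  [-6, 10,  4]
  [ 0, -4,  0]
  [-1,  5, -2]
e^{tM} =
  [-2*t*exp(-4*t) + exp(-4*t), 10*t*exp(-4*t), 4*t*exp(-4*t)]
  [0, exp(-4*t), 0]
  [-t*exp(-4*t), 5*t*exp(-4*t), 2*t*exp(-4*t) + exp(-4*t)]

Strategy: write M = P · J · P⁻¹ where J is a Jordan canonical form, so e^{tM} = P · e^{tJ} · P⁻¹, and e^{tJ} can be computed block-by-block.

M has Jordan form
J =
  [-4,  1,  0]
  [ 0, -4,  0]
  [ 0,  0, -4]
(up to reordering of blocks).

Per-block formulas:
  For a 1×1 block at λ = -4: exp(t · [-4]) = [e^(-4t)].
  For a 2×2 Jordan block J_2(-4): exp(t · J_2(-4)) = e^(-4t)·(I + t·N), where N is the 2×2 nilpotent shift.

After assembling e^{tJ} and conjugating by P, we get:

e^{tM} =
  [-2*t*exp(-4*t) + exp(-4*t), 10*t*exp(-4*t), 4*t*exp(-4*t)]
  [0, exp(-4*t), 0]
  [-t*exp(-4*t), 5*t*exp(-4*t), 2*t*exp(-4*t) + exp(-4*t)]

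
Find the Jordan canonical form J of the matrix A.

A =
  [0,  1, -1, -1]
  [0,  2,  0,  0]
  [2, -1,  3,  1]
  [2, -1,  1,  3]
J_2(2) ⊕ J_1(2) ⊕ J_1(2)

The characteristic polynomial is
  det(x·I − A) = x^4 - 8*x^3 + 24*x^2 - 32*x + 16 = (x - 2)^4

Eigenvalues and multiplicities (the geometric multiplicity of λ is n − rank(A − λI), which equals the number of Jordan blocks for λ):
  λ = 2: algebraic multiplicity = 4, geometric multiplicity = 3

Determining the block sizes for each eigenvalue:
  λ = 2: 3 blocks summing to 4 forces exactly one block of size 2 and the rest size 1 → block sizes [2, 1, 1]

Assembling the blocks gives a Jordan form
J =
  [2, 1, 0, 0]
  [0, 2, 0, 0]
  [0, 0, 2, 0]
  [0, 0, 0, 2]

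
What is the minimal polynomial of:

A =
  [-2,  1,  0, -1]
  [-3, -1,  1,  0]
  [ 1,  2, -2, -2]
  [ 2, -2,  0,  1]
x^3 + 3*x^2 + 3*x + 1

The characteristic polynomial is χ_A(x) = (x + 1)^4, so the eigenvalues are known. The minimal polynomial is
  m_A(x) = Π_λ (x − λ)^{k_λ}
where k_λ is the size of the *largest* Jordan block for λ (equivalently, the smallest k with (A − λI)^k v = 0 for every generalised eigenvector v of λ).

  λ = -1: largest Jordan block has size 3, contributing (x + 1)^3

So m_A(x) = (x + 1)^3 = x^3 + 3*x^2 + 3*x + 1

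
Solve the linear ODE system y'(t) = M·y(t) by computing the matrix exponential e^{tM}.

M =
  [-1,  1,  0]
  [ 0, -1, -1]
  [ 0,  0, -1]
e^{tM} =
  [exp(-t), t*exp(-t), -t^2*exp(-t)/2]
  [0, exp(-t), -t*exp(-t)]
  [0, 0, exp(-t)]

Strategy: write M = P · J · P⁻¹ where J is a Jordan canonical form, so e^{tM} = P · e^{tJ} · P⁻¹, and e^{tJ} can be computed block-by-block.

M has Jordan form
J =
  [-1,  1,  0]
  [ 0, -1,  1]
  [ 0,  0, -1]
(up to reordering of blocks).

Per-block formulas:
  For a 3×3 Jordan block J_3(-1): exp(t · J_3(-1)) = e^(-1t)·(I + t·N + (t^2/2)·N^2), where N is the 3×3 nilpotent shift.

After assembling e^{tJ} and conjugating by P, we get:

e^{tM} =
  [exp(-t), t*exp(-t), -t^2*exp(-t)/2]
  [0, exp(-t), -t*exp(-t)]
  [0, 0, exp(-t)]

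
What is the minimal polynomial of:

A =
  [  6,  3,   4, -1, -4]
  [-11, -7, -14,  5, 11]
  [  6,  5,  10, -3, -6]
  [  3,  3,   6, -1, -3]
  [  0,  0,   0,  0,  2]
x^3 - 6*x^2 + 12*x - 8

The characteristic polynomial is χ_A(x) = (x - 2)^5, so the eigenvalues are known. The minimal polynomial is
  m_A(x) = Π_λ (x − λ)^{k_λ}
where k_λ is the size of the *largest* Jordan block for λ (equivalently, the smallest k with (A − λI)^k v = 0 for every generalised eigenvector v of λ).

  λ = 2: largest Jordan block has size 3, contributing (x − 2)^3

So m_A(x) = (x - 2)^3 = x^3 - 6*x^2 + 12*x - 8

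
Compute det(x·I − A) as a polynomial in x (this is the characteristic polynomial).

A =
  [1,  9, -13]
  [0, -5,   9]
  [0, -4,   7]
x^3 - 3*x^2 + 3*x - 1

Expanding det(x·I − A) (e.g. by cofactor expansion or by noting that A is similar to its Jordan form J, which has the same characteristic polynomial as A) gives
  χ_A(x) = x^3 - 3*x^2 + 3*x - 1
which factors as (x - 1)^3. The eigenvalues (with algebraic multiplicities) are λ = 1 with multiplicity 3.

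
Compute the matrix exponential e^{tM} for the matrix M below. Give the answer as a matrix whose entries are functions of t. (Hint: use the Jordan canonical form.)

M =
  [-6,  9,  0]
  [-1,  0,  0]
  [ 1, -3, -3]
e^{tM} =
  [-3*t*exp(-3*t) + exp(-3*t), 9*t*exp(-3*t), 0]
  [-t*exp(-3*t), 3*t*exp(-3*t) + exp(-3*t), 0]
  [t*exp(-3*t), -3*t*exp(-3*t), exp(-3*t)]

Strategy: write M = P · J · P⁻¹ where J is a Jordan canonical form, so e^{tM} = P · e^{tJ} · P⁻¹, and e^{tJ} can be computed block-by-block.

M has Jordan form
J =
  [-3,  1,  0]
  [ 0, -3,  0]
  [ 0,  0, -3]
(up to reordering of blocks).

Per-block formulas:
  For a 1×1 block at λ = -3: exp(t · [-3]) = [e^(-3t)].
  For a 2×2 Jordan block J_2(-3): exp(t · J_2(-3)) = e^(-3t)·(I + t·N), where N is the 2×2 nilpotent shift.

After assembling e^{tJ} and conjugating by P, we get:

e^{tM} =
  [-3*t*exp(-3*t) + exp(-3*t), 9*t*exp(-3*t), 0]
  [-t*exp(-3*t), 3*t*exp(-3*t) + exp(-3*t), 0]
  [t*exp(-3*t), -3*t*exp(-3*t), exp(-3*t)]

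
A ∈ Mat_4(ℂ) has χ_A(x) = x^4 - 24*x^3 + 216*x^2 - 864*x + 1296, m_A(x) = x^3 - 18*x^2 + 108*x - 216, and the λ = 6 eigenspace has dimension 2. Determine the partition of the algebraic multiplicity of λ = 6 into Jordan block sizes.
Block sizes for λ = 6: [3, 1]

Step 1 — from the characteristic polynomial, algebraic multiplicity of λ = 6 is 4. From dim ker(A − (6)·I) = 2, there are exactly 2 Jordan blocks for λ = 6.
Step 2 — from the minimal polynomial, the factor (x − 6)^3 tells us the largest block for λ = 6 has size 3.
Step 3 — with total size 4, 2 blocks, and largest block 3, the block sizes (in nonincreasing order) are [3, 1].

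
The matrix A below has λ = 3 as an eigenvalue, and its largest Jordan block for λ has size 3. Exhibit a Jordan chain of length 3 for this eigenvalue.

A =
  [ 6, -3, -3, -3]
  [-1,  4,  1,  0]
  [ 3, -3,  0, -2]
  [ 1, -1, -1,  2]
A Jordan chain for λ = 3 of length 3:
v_1 = (0, -1, 1, 0)ᵀ
v_2 = (3, -1, 3, 1)ᵀ
v_3 = (1, 0, 0, 0)ᵀ

Let N = A − (3)·I. We want v_3 with N^3 v_3 = 0 but N^2 v_3 ≠ 0; then v_{j-1} := N · v_j for j = 3, …, 2.

Pick v_3 = (1, 0, 0, 0)ᵀ.
Then v_2 = N · v_3 = (3, -1, 3, 1)ᵀ.
Then v_1 = N · v_2 = (0, -1, 1, 0)ᵀ.

Sanity check: (A − (3)·I) v_1 = (0, 0, 0, 0)ᵀ = 0. ✓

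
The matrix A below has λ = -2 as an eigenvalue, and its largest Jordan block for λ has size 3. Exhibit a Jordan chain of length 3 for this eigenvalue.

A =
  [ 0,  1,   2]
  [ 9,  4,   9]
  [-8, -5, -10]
A Jordan chain for λ = -2 of length 3:
v_1 = (-3, 0, 3)ᵀ
v_2 = (2, 9, -8)ᵀ
v_3 = (1, 0, 0)ᵀ

Let N = A − (-2)·I. We want v_3 with N^3 v_3 = 0 but N^2 v_3 ≠ 0; then v_{j-1} := N · v_j for j = 3, …, 2.

Pick v_3 = (1, 0, 0)ᵀ.
Then v_2 = N · v_3 = (2, 9, -8)ᵀ.
Then v_1 = N · v_2 = (-3, 0, 3)ᵀ.

Sanity check: (A − (-2)·I) v_1 = (0, 0, 0)ᵀ = 0. ✓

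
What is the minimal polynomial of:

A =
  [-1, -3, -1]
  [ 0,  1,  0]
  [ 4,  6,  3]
x^2 - 2*x + 1

The characteristic polynomial is χ_A(x) = (x - 1)^3, so the eigenvalues are known. The minimal polynomial is
  m_A(x) = Π_λ (x − λ)^{k_λ}
where k_λ is the size of the *largest* Jordan block for λ (equivalently, the smallest k with (A − λI)^k v = 0 for every generalised eigenvector v of λ).

  λ = 1: largest Jordan block has size 2, contributing (x − 1)^2

So m_A(x) = (x - 1)^2 = x^2 - 2*x + 1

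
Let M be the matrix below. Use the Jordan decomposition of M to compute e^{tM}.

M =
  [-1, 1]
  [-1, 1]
e^{tM} =
  [1 - t, t]
  [-t, t + 1]

Strategy: write M = P · J · P⁻¹ where J is a Jordan canonical form, so e^{tM} = P · e^{tJ} · P⁻¹, and e^{tJ} can be computed block-by-block.

M has Jordan form
J =
  [0, 1]
  [0, 0]
(up to reordering of blocks).

Per-block formulas:
  For a 2×2 Jordan block J_2(0): exp(t · J_2(0)) = e^(0t)·(I + t·N), where N is the 2×2 nilpotent shift.

After assembling e^{tJ} and conjugating by P, we get:

e^{tM} =
  [1 - t, t]
  [-t, t + 1]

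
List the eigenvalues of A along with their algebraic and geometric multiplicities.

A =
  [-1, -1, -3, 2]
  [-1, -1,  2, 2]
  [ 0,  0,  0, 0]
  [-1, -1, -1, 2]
λ = 0: alg = 4, geom = 2

Step 1 — factor the characteristic polynomial to read off the algebraic multiplicities:
  χ_A(x) = x^4

Step 2 — compute geometric multiplicities via the rank-nullity identity g(λ) = n − rank(A − λI):
  rank(A − (0)·I) = 2, so dim ker(A − (0)·I) = n − 2 = 2

Summary:
  λ = 0: algebraic multiplicity = 4, geometric multiplicity = 2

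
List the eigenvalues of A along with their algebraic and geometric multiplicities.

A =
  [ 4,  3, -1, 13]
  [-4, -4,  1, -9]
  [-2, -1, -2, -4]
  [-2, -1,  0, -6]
λ = -2: alg = 4, geom = 2

Step 1 — factor the characteristic polynomial to read off the algebraic multiplicities:
  χ_A(x) = (x + 2)^4

Step 2 — compute geometric multiplicities via the rank-nullity identity g(λ) = n − rank(A − λI):
  rank(A − (-2)·I) = 2, so dim ker(A − (-2)·I) = n − 2 = 2

Summary:
  λ = -2: algebraic multiplicity = 4, geometric multiplicity = 2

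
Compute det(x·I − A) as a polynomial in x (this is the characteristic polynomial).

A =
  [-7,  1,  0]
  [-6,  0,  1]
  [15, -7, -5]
x^3 + 12*x^2 + 48*x + 64

Expanding det(x·I − A) (e.g. by cofactor expansion or by noting that A is similar to its Jordan form J, which has the same characteristic polynomial as A) gives
  χ_A(x) = x^3 + 12*x^2 + 48*x + 64
which factors as (x + 4)^3. The eigenvalues (with algebraic multiplicities) are λ = -4 with multiplicity 3.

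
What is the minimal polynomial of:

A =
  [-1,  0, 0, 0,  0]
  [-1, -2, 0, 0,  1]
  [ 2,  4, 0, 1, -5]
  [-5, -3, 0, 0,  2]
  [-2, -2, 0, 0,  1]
x^4 + x^3

The characteristic polynomial is χ_A(x) = x^3*(x + 1)^2, so the eigenvalues are known. The minimal polynomial is
  m_A(x) = Π_λ (x − λ)^{k_λ}
where k_λ is the size of the *largest* Jordan block for λ (equivalently, the smallest k with (A − λI)^k v = 0 for every generalised eigenvector v of λ).

  λ = -1: largest Jordan block has size 1, contributing (x + 1)
  λ = 0: largest Jordan block has size 3, contributing (x − 0)^3

So m_A(x) = x^3*(x + 1) = x^4 + x^3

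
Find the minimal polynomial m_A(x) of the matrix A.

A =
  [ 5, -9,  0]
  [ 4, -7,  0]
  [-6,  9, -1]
x^2 + 2*x + 1

The characteristic polynomial is χ_A(x) = (x + 1)^3, so the eigenvalues are known. The minimal polynomial is
  m_A(x) = Π_λ (x − λ)^{k_λ}
where k_λ is the size of the *largest* Jordan block for λ (equivalently, the smallest k with (A − λI)^k v = 0 for every generalised eigenvector v of λ).

  λ = -1: largest Jordan block has size 2, contributing (x + 1)^2

So m_A(x) = (x + 1)^2 = x^2 + 2*x + 1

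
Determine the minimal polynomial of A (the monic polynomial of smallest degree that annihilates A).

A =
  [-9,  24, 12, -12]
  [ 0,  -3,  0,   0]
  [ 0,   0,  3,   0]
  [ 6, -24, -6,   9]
x^2 - 9

The characteristic polynomial is χ_A(x) = (x - 3)^2*(x + 3)^2, so the eigenvalues are known. The minimal polynomial is
  m_A(x) = Π_λ (x − λ)^{k_λ}
where k_λ is the size of the *largest* Jordan block for λ (equivalently, the smallest k with (A − λI)^k v = 0 for every generalised eigenvector v of λ).

  λ = -3: largest Jordan block has size 1, contributing (x + 3)
  λ = 3: largest Jordan block has size 1, contributing (x − 3)

So m_A(x) = (x - 3)*(x + 3) = x^2 - 9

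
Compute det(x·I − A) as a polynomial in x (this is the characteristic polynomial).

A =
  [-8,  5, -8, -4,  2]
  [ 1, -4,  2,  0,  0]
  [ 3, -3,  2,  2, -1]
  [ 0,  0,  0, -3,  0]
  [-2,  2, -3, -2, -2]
x^5 + 15*x^4 + 90*x^3 + 270*x^2 + 405*x + 243

Expanding det(x·I − A) (e.g. by cofactor expansion or by noting that A is similar to its Jordan form J, which has the same characteristic polynomial as A) gives
  χ_A(x) = x^5 + 15*x^4 + 90*x^3 + 270*x^2 + 405*x + 243
which factors as (x + 3)^5. The eigenvalues (with algebraic multiplicities) are λ = -3 with multiplicity 5.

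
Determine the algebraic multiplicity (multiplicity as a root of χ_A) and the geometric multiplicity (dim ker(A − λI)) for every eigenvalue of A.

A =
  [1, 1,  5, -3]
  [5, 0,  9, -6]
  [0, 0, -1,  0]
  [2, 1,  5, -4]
λ = -1: alg = 4, geom = 2

Step 1 — factor the characteristic polynomial to read off the algebraic multiplicities:
  χ_A(x) = (x + 1)^4

Step 2 — compute geometric multiplicities via the rank-nullity identity g(λ) = n − rank(A − λI):
  rank(A − (-1)·I) = 2, so dim ker(A − (-1)·I) = n − 2 = 2

Summary:
  λ = -1: algebraic multiplicity = 4, geometric multiplicity = 2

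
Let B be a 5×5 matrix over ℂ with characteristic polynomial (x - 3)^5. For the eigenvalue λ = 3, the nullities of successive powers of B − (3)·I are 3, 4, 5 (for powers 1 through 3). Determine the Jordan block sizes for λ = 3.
Block sizes for λ = 3: [3, 1, 1]

From the dimensions of kernels of powers, the number of Jordan blocks of size at least j is d_j − d_{j−1} where d_j = dim ker(N^j) (with d_0 = 0). Computing the differences gives [3, 1, 1].
The number of blocks of size exactly k is (#blocks of size ≥ k) − (#blocks of size ≥ k + 1), so the partition is: 2 block(s) of size 1, 1 block(s) of size 3.
In nonincreasing order the block sizes are [3, 1, 1].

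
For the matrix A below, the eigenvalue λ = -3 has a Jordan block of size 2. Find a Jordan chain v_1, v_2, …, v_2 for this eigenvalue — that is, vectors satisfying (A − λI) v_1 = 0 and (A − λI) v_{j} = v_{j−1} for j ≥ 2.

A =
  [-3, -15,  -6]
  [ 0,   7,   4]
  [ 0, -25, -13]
A Jordan chain for λ = -3 of length 2:
v_1 = (-15, 10, -25)ᵀ
v_2 = (0, 1, 0)ᵀ

Let N = A − (-3)·I. We want v_2 with N^2 v_2 = 0 but N^1 v_2 ≠ 0; then v_{j-1} := N · v_j for j = 2, …, 2.

Pick v_2 = (0, 1, 0)ᵀ.
Then v_1 = N · v_2 = (-15, 10, -25)ᵀ.

Sanity check: (A − (-3)·I) v_1 = (0, 0, 0)ᵀ = 0. ✓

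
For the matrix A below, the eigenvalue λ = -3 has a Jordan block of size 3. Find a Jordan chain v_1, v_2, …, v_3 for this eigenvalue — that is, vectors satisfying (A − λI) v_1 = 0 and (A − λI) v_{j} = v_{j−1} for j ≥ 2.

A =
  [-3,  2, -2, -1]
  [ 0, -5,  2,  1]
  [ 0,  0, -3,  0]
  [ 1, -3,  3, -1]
A Jordan chain for λ = -3 of length 3:
v_1 = (-1, 1, 0, 2)ᵀ
v_2 = (0, 0, 0, 1)ᵀ
v_3 = (1, 0, 0, 0)ᵀ

Let N = A − (-3)·I. We want v_3 with N^3 v_3 = 0 but N^2 v_3 ≠ 0; then v_{j-1} := N · v_j for j = 3, …, 2.

Pick v_3 = (1, 0, 0, 0)ᵀ.
Then v_2 = N · v_3 = (0, 0, 0, 1)ᵀ.
Then v_1 = N · v_2 = (-1, 1, 0, 2)ᵀ.

Sanity check: (A − (-3)·I) v_1 = (0, 0, 0, 0)ᵀ = 0. ✓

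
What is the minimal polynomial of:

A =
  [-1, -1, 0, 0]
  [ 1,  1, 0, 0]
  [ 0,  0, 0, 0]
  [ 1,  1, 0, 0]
x^2

The characteristic polynomial is χ_A(x) = x^4, so the eigenvalues are known. The minimal polynomial is
  m_A(x) = Π_λ (x − λ)^{k_λ}
where k_λ is the size of the *largest* Jordan block for λ (equivalently, the smallest k with (A − λI)^k v = 0 for every generalised eigenvector v of λ).

  λ = 0: largest Jordan block has size 2, contributing (x − 0)^2

So m_A(x) = x^2 = x^2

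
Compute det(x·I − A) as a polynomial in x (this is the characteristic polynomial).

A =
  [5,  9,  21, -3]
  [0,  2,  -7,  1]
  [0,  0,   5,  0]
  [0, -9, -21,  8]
x^4 - 20*x^3 + 150*x^2 - 500*x + 625

Expanding det(x·I − A) (e.g. by cofactor expansion or by noting that A is similar to its Jordan form J, which has the same characteristic polynomial as A) gives
  χ_A(x) = x^4 - 20*x^3 + 150*x^2 - 500*x + 625
which factors as (x - 5)^4. The eigenvalues (with algebraic multiplicities) are λ = 5 with multiplicity 4.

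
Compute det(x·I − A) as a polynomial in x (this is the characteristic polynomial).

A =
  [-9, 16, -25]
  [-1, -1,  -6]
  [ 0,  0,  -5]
x^3 + 15*x^2 + 75*x + 125

Expanding det(x·I − A) (e.g. by cofactor expansion or by noting that A is similar to its Jordan form J, which has the same characteristic polynomial as A) gives
  χ_A(x) = x^3 + 15*x^2 + 75*x + 125
which factors as (x + 5)^3. The eigenvalues (with algebraic multiplicities) are λ = -5 with multiplicity 3.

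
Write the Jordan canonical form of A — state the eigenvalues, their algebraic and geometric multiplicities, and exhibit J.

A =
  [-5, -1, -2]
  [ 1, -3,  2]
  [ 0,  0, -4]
J_2(-4) ⊕ J_1(-4)

The characteristic polynomial is
  det(x·I − A) = x^3 + 12*x^2 + 48*x + 64 = (x + 4)^3

Eigenvalues and multiplicities (the geometric multiplicity of λ is n − rank(A − λI), which equals the number of Jordan blocks for λ):
  λ = -4: algebraic multiplicity = 3, geometric multiplicity = 2

Determining the block sizes for each eigenvalue:
  λ = -4: 2 blocks summing to 3 forces exactly one block of size 2 and the rest size 1 → block sizes [2, 1]

Assembling the blocks gives a Jordan form
J =
  [-4,  1,  0]
  [ 0, -4,  0]
  [ 0,  0, -4]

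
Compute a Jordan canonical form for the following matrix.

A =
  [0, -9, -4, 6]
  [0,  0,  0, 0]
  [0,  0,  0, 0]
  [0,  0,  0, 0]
J_2(0) ⊕ J_1(0) ⊕ J_1(0)

The characteristic polynomial is
  det(x·I − A) = x^4

Eigenvalues and multiplicities (the geometric multiplicity of λ is n − rank(A − λI), which equals the number of Jordan blocks for λ):
  λ = 0: algebraic multiplicity = 4, geometric multiplicity = 3

Determining the block sizes for each eigenvalue:
  λ = 0: 3 blocks summing to 4 forces exactly one block of size 2 and the rest size 1 → block sizes [2, 1, 1]

Assembling the blocks gives a Jordan form
J =
  [0, 1, 0, 0]
  [0, 0, 0, 0]
  [0, 0, 0, 0]
  [0, 0, 0, 0]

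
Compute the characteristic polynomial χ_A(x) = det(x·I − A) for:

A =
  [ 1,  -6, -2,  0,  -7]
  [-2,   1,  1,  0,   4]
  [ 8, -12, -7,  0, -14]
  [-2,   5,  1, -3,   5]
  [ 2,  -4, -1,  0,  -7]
x^5 + 15*x^4 + 90*x^3 + 270*x^2 + 405*x + 243

Expanding det(x·I − A) (e.g. by cofactor expansion or by noting that A is similar to its Jordan form J, which has the same characteristic polynomial as A) gives
  χ_A(x) = x^5 + 15*x^4 + 90*x^3 + 270*x^2 + 405*x + 243
which factors as (x + 3)^5. The eigenvalues (with algebraic multiplicities) are λ = -3 with multiplicity 5.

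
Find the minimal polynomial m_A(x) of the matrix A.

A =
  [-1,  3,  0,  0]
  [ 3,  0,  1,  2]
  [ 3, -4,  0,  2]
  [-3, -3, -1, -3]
x^3 + 3*x^2 + 3*x + 1

The characteristic polynomial is χ_A(x) = (x + 1)^4, so the eigenvalues are known. The minimal polynomial is
  m_A(x) = Π_λ (x − λ)^{k_λ}
where k_λ is the size of the *largest* Jordan block for λ (equivalently, the smallest k with (A − λI)^k v = 0 for every generalised eigenvector v of λ).

  λ = -1: largest Jordan block has size 3, contributing (x + 1)^3

So m_A(x) = (x + 1)^3 = x^3 + 3*x^2 + 3*x + 1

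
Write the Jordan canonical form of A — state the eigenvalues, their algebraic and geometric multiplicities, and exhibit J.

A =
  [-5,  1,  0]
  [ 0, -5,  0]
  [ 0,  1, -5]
J_2(-5) ⊕ J_1(-5)

The characteristic polynomial is
  det(x·I − A) = x^3 + 15*x^2 + 75*x + 125 = (x + 5)^3

Eigenvalues and multiplicities (the geometric multiplicity of λ is n − rank(A − λI), which equals the number of Jordan blocks for λ):
  λ = -5: algebraic multiplicity = 3, geometric multiplicity = 2

Determining the block sizes for each eigenvalue:
  λ = -5: 2 blocks summing to 3 forces exactly one block of size 2 and the rest size 1 → block sizes [2, 1]

Assembling the blocks gives a Jordan form
J =
  [-5,  1,  0]
  [ 0, -5,  0]
  [ 0,  0, -5]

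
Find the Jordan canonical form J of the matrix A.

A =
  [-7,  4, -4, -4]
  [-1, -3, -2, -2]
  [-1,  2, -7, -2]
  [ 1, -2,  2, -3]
J_2(-5) ⊕ J_1(-5) ⊕ J_1(-5)

The characteristic polynomial is
  det(x·I − A) = x^4 + 20*x^3 + 150*x^2 + 500*x + 625 = (x + 5)^4

Eigenvalues and multiplicities (the geometric multiplicity of λ is n − rank(A − λI), which equals the number of Jordan blocks for λ):
  λ = -5: algebraic multiplicity = 4, geometric multiplicity = 3

Determining the block sizes for each eigenvalue:
  λ = -5: 3 blocks summing to 4 forces exactly one block of size 2 and the rest size 1 → block sizes [2, 1, 1]

Assembling the blocks gives a Jordan form
J =
  [-5,  1,  0,  0]
  [ 0, -5,  0,  0]
  [ 0,  0, -5,  0]
  [ 0,  0,  0, -5]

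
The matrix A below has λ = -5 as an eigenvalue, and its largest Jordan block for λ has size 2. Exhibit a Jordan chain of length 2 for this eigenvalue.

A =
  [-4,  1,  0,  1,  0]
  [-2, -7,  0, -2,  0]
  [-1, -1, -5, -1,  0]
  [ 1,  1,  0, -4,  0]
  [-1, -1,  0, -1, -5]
A Jordan chain for λ = -5 of length 2:
v_1 = (1, -2, -1, 1, -1)ᵀ
v_2 = (1, 0, 0, 0, 0)ᵀ

Let N = A − (-5)·I. We want v_2 with N^2 v_2 = 0 but N^1 v_2 ≠ 0; then v_{j-1} := N · v_j for j = 2, …, 2.

Pick v_2 = (1, 0, 0, 0, 0)ᵀ.
Then v_1 = N · v_2 = (1, -2, -1, 1, -1)ᵀ.

Sanity check: (A − (-5)·I) v_1 = (0, 0, 0, 0, 0)ᵀ = 0. ✓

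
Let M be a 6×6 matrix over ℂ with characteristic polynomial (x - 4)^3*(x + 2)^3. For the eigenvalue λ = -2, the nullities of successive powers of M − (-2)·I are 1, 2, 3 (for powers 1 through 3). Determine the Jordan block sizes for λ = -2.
Block sizes for λ = -2: [3]

From the dimensions of kernels of powers, the number of Jordan blocks of size at least j is d_j − d_{j−1} where d_j = dim ker(N^j) (with d_0 = 0). Computing the differences gives [1, 1, 1].
The number of blocks of size exactly k is (#blocks of size ≥ k) − (#blocks of size ≥ k + 1), so the partition is: 1 block(s) of size 3.
In nonincreasing order the block sizes are [3].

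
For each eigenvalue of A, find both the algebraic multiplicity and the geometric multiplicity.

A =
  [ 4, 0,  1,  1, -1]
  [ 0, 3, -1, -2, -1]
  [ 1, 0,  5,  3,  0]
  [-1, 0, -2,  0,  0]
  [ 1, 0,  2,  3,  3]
λ = 3: alg = 5, geom = 3

Step 1 — factor the characteristic polynomial to read off the algebraic multiplicities:
  χ_A(x) = (x - 3)^5

Step 2 — compute geometric multiplicities via the rank-nullity identity g(λ) = n − rank(A − λI):
  rank(A − (3)·I) = 2, so dim ker(A − (3)·I) = n − 2 = 3

Summary:
  λ = 3: algebraic multiplicity = 5, geometric multiplicity = 3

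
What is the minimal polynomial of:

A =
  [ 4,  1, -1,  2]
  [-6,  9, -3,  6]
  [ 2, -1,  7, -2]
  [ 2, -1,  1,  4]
x^2 - 12*x + 36

The characteristic polynomial is χ_A(x) = (x - 6)^4, so the eigenvalues are known. The minimal polynomial is
  m_A(x) = Π_λ (x − λ)^{k_λ}
where k_λ is the size of the *largest* Jordan block for λ (equivalently, the smallest k with (A − λI)^k v = 0 for every generalised eigenvector v of λ).

  λ = 6: largest Jordan block has size 2, contributing (x − 6)^2

So m_A(x) = (x - 6)^2 = x^2 - 12*x + 36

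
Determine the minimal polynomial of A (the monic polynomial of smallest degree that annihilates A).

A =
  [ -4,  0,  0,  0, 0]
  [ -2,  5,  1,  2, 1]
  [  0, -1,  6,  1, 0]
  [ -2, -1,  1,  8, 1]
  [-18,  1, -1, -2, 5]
x^4 - 14*x^3 + 36*x^2 + 216*x - 864

The characteristic polynomial is χ_A(x) = (x - 6)^4*(x + 4), so the eigenvalues are known. The minimal polynomial is
  m_A(x) = Π_λ (x − λ)^{k_λ}
where k_λ is the size of the *largest* Jordan block for λ (equivalently, the smallest k with (A − λI)^k v = 0 for every generalised eigenvector v of λ).

  λ = -4: largest Jordan block has size 1, contributing (x + 4)
  λ = 6: largest Jordan block has size 3, contributing (x − 6)^3

So m_A(x) = (x - 6)^3*(x + 4) = x^4 - 14*x^3 + 36*x^2 + 216*x - 864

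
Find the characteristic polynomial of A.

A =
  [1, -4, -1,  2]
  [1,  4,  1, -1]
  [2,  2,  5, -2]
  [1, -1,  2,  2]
x^4 - 12*x^3 + 54*x^2 - 108*x + 81

Expanding det(x·I − A) (e.g. by cofactor expansion or by noting that A is similar to its Jordan form J, which has the same characteristic polynomial as A) gives
  χ_A(x) = x^4 - 12*x^3 + 54*x^2 - 108*x + 81
which factors as (x - 3)^4. The eigenvalues (with algebraic multiplicities) are λ = 3 with multiplicity 4.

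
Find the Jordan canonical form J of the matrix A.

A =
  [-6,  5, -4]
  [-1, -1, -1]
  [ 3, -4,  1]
J_3(-2)

The characteristic polynomial is
  det(x·I − A) = x^3 + 6*x^2 + 12*x + 8 = (x + 2)^3

Eigenvalues and multiplicities (the geometric multiplicity of λ is n − rank(A − λI), which equals the number of Jordan blocks for λ):
  λ = -2: algebraic multiplicity = 3, geometric multiplicity = 1

Determining the block sizes for each eigenvalue:
  λ = -2: one block (gm = 1), so the single block has size am = 3 → block sizes [3]

Assembling the blocks gives a Jordan form
J =
  [-2,  1,  0]
  [ 0, -2,  1]
  [ 0,  0, -2]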